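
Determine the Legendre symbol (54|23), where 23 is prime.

First reduce: 54 ≡ 8 (mod 23).
Pull out 2^3: since 23 ≡ 7 (mod 8), (2/23) = +1, so (2/23)^3 = +1.
Reached (1/23) = 1. Collecting the sign flips along the way, the symbol is +1.

1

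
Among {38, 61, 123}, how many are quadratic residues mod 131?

3

(38/131) = +1 → QR.
(61/131) = +1 → QR.
(123/131) = +1 → QR.
Total quadratic residues among the 3: 3.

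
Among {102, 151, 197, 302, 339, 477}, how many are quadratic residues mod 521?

(102/521) = +1 → QR.
(151/521) = +1 → QR.
(197/521) = +1 → QR.
(302/521) = +1 → QR.
(339/521) = -1 → non-residue.
(477/521) = +1 → QR.
Total quadratic residues among the 6: 5.

5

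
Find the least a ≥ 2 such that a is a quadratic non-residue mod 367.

(2/367) = +1, so 2 is a residue.
(3/367) = −1, so 3 is the smallest positive non-residue mod 367.

3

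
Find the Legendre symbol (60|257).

1

Pull out 2^2: since 257 ≡ 1 (mod 8), (2/257) = +1, so (2/257)^2 = +1.
Reciprocity: 15 ≡ 3 and 257 ≡ 1 (mod 4), so (15/257) = +(257/15).
Reduce top mod 15: now compute (2/15).
Pull out 2: since 15 ≡ 7 (mod 8), (2/15) = +1.
Reached (1/15) = 1. Collecting the sign flips along the way, the symbol is +1.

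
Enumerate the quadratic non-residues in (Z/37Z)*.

Square k = 1,…,18 (k and 37−k give the same square):
1²=1, 2²=4, 3²=9, 4²=16, 5²=25, 6²=36, 7²≡12, 8²≡27, 9²≡7, 10²≡26, 11²≡10, 12²≡33, 13²≡21, 14²≡11, 15²≡3, 16²≡34, 17²≡30, 18²≡28 (mod 37).
The residues are {1, 3, 4, 7, 9, 10, 11, 12, 16, 21, 25, 26, 27, 28, 30, 33, 34, 36}; the non-residues are the remaining 18 nonzero classes.

2 5 6 8 13 14 15 17 18 19 20 22 23 24 29 31 32 35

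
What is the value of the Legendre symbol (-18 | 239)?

-1

First reduce: -18 ≡ 221 (mod 239).
Reciprocity: 221 ≡ 1 and 239 ≡ 3 (mod 4), so (221/239) = +(239/221).
Reduce top mod 221: now compute (18/221).
Pull out 2: since 221 ≡ 5 (mod 8), (2/221) = -1.
Reciprocity: 9 ≡ 1 and 221 ≡ 1 (mod 4), so (9/221) = +(221/9).
Reduce top mod 9: now compute (5/9).
Reciprocity: 5 ≡ 1 and 9 ≡ 1 (mod 4), so (5/9) = +(9/5).
Reduce top mod 5: now compute (4/5).
Pull out 2^2: since 5 ≡ 5 (mod 8), (2/5) = -1, so (2/5)^2 = +1.
Reached (1/5) = 1. Collecting the sign flips along the way, the symbol is -1.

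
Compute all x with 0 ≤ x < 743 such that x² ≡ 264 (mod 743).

171, 572

Since 743 ≡ 3 (mod 4), a square root of 264 is 264^((743+1)/4) = 264^186 mod 743.
Repeated squaring: 264^2≡597, 264^4≡512, 264^8≡608, 264^16≡393, 264^32≡648, 264^64≡109, 264^128≡736 (mod 743).
264^186 = 264^(128+32+16+8+2) ≡ 171 (mod 743).
Check: 171² = 29241 ≡ 264 (mod 743). The two roots are 171 and 572.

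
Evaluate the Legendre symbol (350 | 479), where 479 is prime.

Pull out 2: since 479 ≡ 7 (mod 8), (2/479) = +1.
Reciprocity: 175 ≡ 3 and 479 ≡ 3 (mod 4), so (175/479) = −(479/175).
Reduce top mod 175: now compute (129/175).
Reciprocity: 129 ≡ 1 and 175 ≡ 3 (mod 4), so (129/175) = +(175/129).
Reduce top mod 129: now compute (46/129).
Pull out 2: since 129 ≡ 1 (mod 8), (2/129) = +1.
Reciprocity: 23 ≡ 3 and 129 ≡ 1 (mod 4), so (23/129) = +(129/23).
Reduce top mod 23: now compute (14/23).
Pull out 2: since 23 ≡ 7 (mod 8), (2/23) = +1.
Reciprocity: 7 ≡ 3 and 23 ≡ 3 (mod 4), so (7/23) = −(23/7).
Reduce top mod 7: now compute (2/7).
Pull out 2: since 7 ≡ 7 (mod 8), (2/7) = +1.
Reached (1/7) = 1. Collecting the sign flips along the way, the symbol is +1.

1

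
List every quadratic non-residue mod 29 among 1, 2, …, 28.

2,3,8,10,11,12,14,15,17,18,19,21,26,27

Square k = 1,…,14 (k and 29−k give the same square):
1²=1, 2²=4, 3²=9, 4²=16, 5²=25, 6²≡7, 7²≡20, 8²≡6, 9²≡23, 10²≡13, 11²≡5, 12²≡28, 13²≡24, 14²≡22 (mod 29).
The residues are {1, 4, 5, 6, 7, 9, 13, 16, 20, 22, 23, 24, 25, 28}; the non-residues are the remaining 14 nonzero classes.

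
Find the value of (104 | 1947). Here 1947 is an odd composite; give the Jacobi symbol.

Pull out 2^3: since 1947 ≡ 3 (mod 8), (2/1947) = -1, so (2/1947)^3 = -1.
Reciprocity: 13 ≡ 1 and 1947 ≡ 3 (mod 4), so (13/1947) = +(1947/13).
Reduce top mod 13: now compute (10/13).
Pull out 2: since 13 ≡ 5 (mod 8), (2/13) = -1.
Reciprocity: 5 ≡ 1 and 13 ≡ 1 (mod 4), so (5/13) = +(13/5).
Reduce top mod 5: now compute (3/5).
Reciprocity: 3 ≡ 3 and 5 ≡ 1 (mod 4), so (3/5) = +(5/3).
Reduce top mod 3: now compute (2/3).
Pull out 2: since 3 ≡ 3 (mod 8), (2/3) = -1.
Reached (1/3) = 1. Collecting the sign flips along the way, the symbol is -1.

-1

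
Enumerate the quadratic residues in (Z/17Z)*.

Square k = 1,…,8 (k and 17−k give the same square):
1²=1, 2²=4, 3²=9, 4²=16, 5²≡8, 6²≡2, 7²≡15, 8²≡13 (mod 17).
So the quadratic residues mod 17 are {1, 2, 4, 8, 9, 13, 15, 16}.

1 2 4 8 9 13 15 16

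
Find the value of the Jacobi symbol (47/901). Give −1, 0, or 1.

Reciprocity: 47 ≡ 3 and 901 ≡ 1 (mod 4), so (47/901) = +(901/47).
Reduce top mod 47: now compute (8/47).
Pull out 2^3: since 47 ≡ 7 (mod 8), (2/47) = +1, so (2/47)^3 = +1.
Reached (1/47) = 1. Collecting the sign flips along the way, the symbol is +1.

1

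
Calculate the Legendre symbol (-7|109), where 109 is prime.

Euler's criterion: (-7/109) ≡ 102^54 (mod 109).
102^2 ≡ 49 (mod 109)
102^4 ≡ 3 (mod 109)
102^8 ≡ 9 (mod 109)
102^16 ≡ 81 (mod 109)
102^32 ≡ 21 (mod 109)
102^54 = 102^(32+16+4+2) ≡ 1 (mod 109).
Result is 1, so (-7/109) = 1.

1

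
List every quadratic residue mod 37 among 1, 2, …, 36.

Square k = 1,…,18 (k and 37−k give the same square):
1²=1, 2²=4, 3²=9, 4²=16, 5²=25, 6²=36, 7²≡12, 8²≡27, 9²≡7, 10²≡26, 11²≡10, 12²≡33, 13²≡21, 14²≡11, 15²≡3, 16²≡34, 17²≡30, 18²≡28 (mod 37).
So the quadratic residues mod 37 are {1, 3, 4, 7, 9, 10, 11, 12, 16, 21, 25, 26, 27, 28, 30, 33, 34, 36}.

1, 3, 4, 7, 9, 10, 11, 12, 16, 21, 25, 26, 27, 28, 30, 33, 34, 36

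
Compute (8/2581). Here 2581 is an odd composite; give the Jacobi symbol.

Pull out 2^3: since 2581 ≡ 5 (mod 8), (2/2581) = -1, so (2/2581)^3 = -1.
Reached (1/2581) = 1. Collecting the sign flips along the way, the symbol is -1.

-1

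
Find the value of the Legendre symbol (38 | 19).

First reduce: 38 ≡ 0 (mod 19).
Top reduces to 0: gcd > 1, so the symbol is 0.

0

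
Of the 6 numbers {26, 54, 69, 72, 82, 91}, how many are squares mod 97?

3

(26/97) = -1 → non-residue.
(54/97) = +1 → QR.
(69/97) = -1 → non-residue.
(72/97) = +1 → QR.
(82/97) = -1 → non-residue.
(91/97) = +1 → QR.
Total quadratic residues among the 6: 3.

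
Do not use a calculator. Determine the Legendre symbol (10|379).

Euler's criterion: (10/379) ≡ 10^189 (mod 379).
10^2 ≡ 100 (mod 379)
10^4 ≡ 146 (mod 379)
10^8 ≡ 92 (mod 379)
10^16 ≡ 126 (mod 379)
10^32 ≡ 337 (mod 379)
10^64 ≡ 248 (mod 379)
10^128 ≡ 106 (mod 379)
10^189 = 10^(128+32+16+8+4+1) ≡ 378 (mod 379).
Result is 378 ≡ −1, so (10/379) = −1.

-1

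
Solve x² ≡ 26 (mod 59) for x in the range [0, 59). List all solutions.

Since 59 ≡ 3 (mod 4), a square root of 26 is 26^((59+1)/4) = 26^15 mod 59.
Repeated squaring: 26^2≡27, 26^4≡21, 26^8≡28 (mod 59).
26^15 = 26^(8+4+2+1) ≡ 12 (mod 59).
Check: 12² = 144 ≡ 26 (mod 59). The two roots are 12 and 47.

12, 47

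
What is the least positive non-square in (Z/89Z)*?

(2/89) = +1, so 2 is a residue.
(3/89) = −1, so 3 is the smallest positive non-residue mod 89.

3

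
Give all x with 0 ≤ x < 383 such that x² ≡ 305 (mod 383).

125, 258

Since 383 ≡ 3 (mod 4), a square root of 305 is 305^((383+1)/4) = 305^96 mod 383.
Repeated squaring: 305^2≡339, 305^4≡21, 305^8≡58, 305^16≡300, 305^32≡378, 305^64≡25 (mod 383).
305^96 = 305^(64+32) ≡ 258 (mod 383).
Check: 258² = 66564 ≡ 305 (mod 383). The two roots are 125 and 258.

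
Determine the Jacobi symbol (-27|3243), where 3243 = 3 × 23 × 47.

0

First reduce: -27 ≡ 3216 (mod 3243).
Pull out 2^4: since 3243 ≡ 3 (mod 8), (2/3243) = -1, so (2/3243)^4 = +1.
Reciprocity: 201 ≡ 1 and 3243 ≡ 3 (mod 4), so (201/3243) = +(3243/201).
Reduce top mod 201: now compute (27/201).
Reciprocity: 27 ≡ 3 and 201 ≡ 1 (mod 4), so (27/201) = +(201/27).
Reduce top mod 27: now compute (12/27).
Pull out 2^2: since 27 ≡ 3 (mod 8), (2/27) = -1, so (2/27)^2 = +1.
Reciprocity: 3 ≡ 3 and 27 ≡ 3 (mod 4), so (3/27) = −(27/3).
Reduce top mod 3: now compute (0/3).
Top reduces to 0: gcd > 1, so the symbol is 0.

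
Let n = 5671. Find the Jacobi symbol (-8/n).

First reduce: -8 ≡ 5663 (mod 5671).
Reciprocity: 5663 ≡ 3 and 5671 ≡ 3 (mod 4), so (5663/5671) = −(5671/5663).
Reduce top mod 5663: now compute (8/5663).
Pull out 2^3: since 5663 ≡ 7 (mod 8), (2/5663) = +1, so (2/5663)^3 = +1.
Reached (1/5663) = 1. Collecting the sign flips along the way, the symbol is -1.

-1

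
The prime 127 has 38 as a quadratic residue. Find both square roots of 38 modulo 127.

Since 127 ≡ 3 (mod 4), a square root of 38 is 38^((127+1)/4) = 38^32 mod 127.
Repeated squaring: 38^2≡47, 38^4≡50, 38^8≡87, 38^16≡76, 38^32≡61 (mod 127).
38^32 = 38^(32) ≡ 61 (mod 127).
Check: 61² = 3721 ≡ 38 (mod 127). The two roots are 61 and 66.

61, 66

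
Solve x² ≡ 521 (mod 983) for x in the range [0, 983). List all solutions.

Since 983 ≡ 3 (mod 4), a square root of 521 is 521^((983+1)/4) = 521^246 mod 983.
Repeated squaring: 521^2≡133, 521^4≡978, 521^8≡25, 521^16≡625, 521^32≡374, 521^64≡290, 521^128≡545 (mod 983).
521^246 = 521^(128+64+32+16+4+2) ≡ 688 (mod 983).
Check: 688² = 473344 ≡ 521 (mod 983). The two roots are 295 and 688.

295, 688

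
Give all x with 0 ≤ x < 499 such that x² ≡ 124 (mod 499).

Since 499 ≡ 3 (mod 4), a square root of 124 is 124^((499+1)/4) = 124^125 mod 499.
Repeated squaring: 124^2≡406, 124^4≡166, 124^8≡111, 124^16≡345, 124^32≡263, 124^64≡307 (mod 499).
124^125 = 124^(64+32+16+8+4+1) ≡ 110 (mod 499).
Check: 110² = 12100 ≡ 124 (mod 499). The two roots are 110 and 389.

110, 389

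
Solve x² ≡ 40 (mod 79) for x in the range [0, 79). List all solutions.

Since 79 ≡ 3 (mod 4), a square root of 40 is 40^((79+1)/4) = 40^20 mod 79.
Repeated squaring: 40^2≡20, 40^4≡5, 40^8≡25, 40^16≡72 (mod 79).
40^20 = 40^(16+4) ≡ 44 (mod 79).
Check: 44² = 1936 ≡ 40 (mod 79). The two roots are 35 and 44.

35, 44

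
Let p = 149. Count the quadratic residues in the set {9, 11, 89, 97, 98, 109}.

1

(9/149) = +1 → QR.
(11/149) = -1 → non-residue.
(89/149) = -1 → non-residue.
(97/149) = -1 → non-residue.
(98/149) = -1 → non-residue.
(109/149) = -1 → non-residue.
Total quadratic residues among the 6: 1.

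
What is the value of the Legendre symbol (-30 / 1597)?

1

First reduce: -30 ≡ 1567 (mod 1597).
Reciprocity: 1567 ≡ 3 and 1597 ≡ 1 (mod 4), so (1567/1597) = +(1597/1567).
Reduce top mod 1567: now compute (30/1567).
Pull out 2: since 1567 ≡ 7 (mod 8), (2/1567) = +1.
Reciprocity: 15 ≡ 3 and 1567 ≡ 3 (mod 4), so (15/1567) = −(1567/15).
Reduce top mod 15: now compute (7/15).
Reciprocity: 7 ≡ 3 and 15 ≡ 3 (mod 4), so (7/15) = −(15/7).
Reduce top mod 7: now compute (1/7).
Reached (1/7) = 1. Collecting the sign flips along the way, the symbol is +1.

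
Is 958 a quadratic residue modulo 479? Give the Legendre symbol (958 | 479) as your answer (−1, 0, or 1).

First reduce: 958 ≡ 0 (mod 479).
Top reduces to 0: gcd > 1, so the symbol is 0.

0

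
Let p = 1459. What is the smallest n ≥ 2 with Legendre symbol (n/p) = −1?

(2/1459) = −1, so 2 is the smallest positive non-residue mod 1459.

2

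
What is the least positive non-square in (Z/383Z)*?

5

(2/383) = +1, so 2 is a residue.
(3/383) = +1, so 3 is a residue.
(4/383) = +1, so 4 is a residue.
(5/383) = −1, so 5 is the smallest positive non-residue mod 383.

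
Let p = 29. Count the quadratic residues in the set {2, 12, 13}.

1

(2/29) = -1 → non-residue.
(12/29) = -1 → non-residue.
(13/29) = +1 → QR.
Total quadratic residues among the 3: 1.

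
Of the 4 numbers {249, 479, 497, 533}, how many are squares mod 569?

4

(249/569) = +1 → QR.
(479/569) = +1 → QR.
(497/569) = +1 → QR.
(533/569) = +1 → QR.
Total quadratic residues among the 4: 4.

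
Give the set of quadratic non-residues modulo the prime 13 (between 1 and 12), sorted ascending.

2 5 6 7 8 11

Square k = 1,…,6 (k and 13−k give the same square):
1²=1, 2²=4, 3²=9, 4²≡3, 5²≡12, 6²≡10 (mod 13).
The residues are {1, 3, 4, 9, 10, 12}; the non-residues are the remaining 6 nonzero classes.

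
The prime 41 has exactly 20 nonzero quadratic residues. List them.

1, 2, 4, 5, 8, 9, 10, 16, 18, 20, 21, 23, 25, 31, 32, 33, 36, 37, 39, 40

Square k = 1,…,20 (k and 41−k give the same square):
1²=1, 2²=4, 3²=9, 4²=16, 5²=25, 6²=36, 7²≡8, 8²≡23, 9²≡40, 10²≡18, 11²≡39, 12²≡21, 13²≡5, 14²≡32, 15²≡20, 16²≡10, 17²≡2, 18²≡37, 19²≡33, 20²≡31 (mod 41).
So the quadratic residues mod 41 are {1, 2, 4, 5, 8, 9, 10, 16, 18, 20, 21, 23, 25, 31, 32, 33, 36, 37, 39, 40}.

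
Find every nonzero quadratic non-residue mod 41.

3 6 7 11 12 13 14 15 17 19 22 24 26 27 28 29 30 34 35 38

Square k = 1,…,20 (k and 41−k give the same square):
1²=1, 2²=4, 3²=9, 4²=16, 5²=25, 6²=36, 7²≡8, 8²≡23, 9²≡40, 10²≡18, 11²≡39, 12²≡21, 13²≡5, 14²≡32, 15²≡20, 16²≡10, 17²≡2, 18²≡37, 19²≡33, 20²≡31 (mod 41).
The residues are {1, 2, 4, 5, 8, 9, 10, 16, 18, 20, 21, 23, 25, 31, 32, 33, 36, 37, 39, 40}; the non-residues are the remaining 20 nonzero classes.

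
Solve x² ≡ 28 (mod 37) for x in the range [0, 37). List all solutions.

37 ≡ 1 (mod 4), so we find a root by search.
Trying successive values, 18² = 324 ≡ 28 (mod 37). The other root is 37 − 18 = 19.

18, 19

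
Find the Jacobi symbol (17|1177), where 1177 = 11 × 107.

Reciprocity: 17 ≡ 1 and 1177 ≡ 1 (mod 4), so (17/1177) = +(1177/17).
Reduce top mod 17: now compute (4/17).
Pull out 2^2: since 17 ≡ 1 (mod 8), (2/17) = +1, so (2/17)^2 = +1.
Reached (1/17) = 1. Collecting the sign flips along the way, the symbol is +1.

1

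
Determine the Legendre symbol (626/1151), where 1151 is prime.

-1

Euler's criterion: (626/1151) ≡ 626^575 (mod 1151).
626^2 ≡ 536 (mod 1151)
626^4 ≡ 697 (mod 1151)
626^8 ≡ 87 (mod 1151)
626^16 ≡ 663 (mod 1151)
626^32 ≡ 1038 (mod 1151)
626^64 ≡ 108 (mod 1151)
626^128 ≡ 154 (mod 1151)
626^256 ≡ 696 (mod 1151)
626^512 ≡ 996 (mod 1151)
626^575 = 626^(512+32+16+8+4+2+1) ≡ 1150 (mod 1151).
Result is 1150 ≡ −1, so (626/1151) = −1.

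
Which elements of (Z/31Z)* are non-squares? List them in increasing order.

Square k = 1,…,15 (k and 31−k give the same square):
1²=1, 2²=4, 3²=9, 4²=16, 5²=25, 6²≡5, 7²≡18, 8²≡2, 9²≡19, 10²≡7, 11²≡28, 12²≡20, 13²≡14, 14²≡10, 15²≡8 (mod 31).
The residues are {1, 2, 4, 5, 7, 8, 9, 10, 14, 16, 18, 19, 20, 25, 28}; the non-residues are the remaining 15 nonzero classes.

3,6,11,12,13,15,17,21,22,23,24,26,27,29,30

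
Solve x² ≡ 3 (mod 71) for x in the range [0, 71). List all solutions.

28, 43

Since 71 ≡ 3 (mod 4), a square root of 3 is 3^((71+1)/4) = 3^18 mod 71.
Repeated squaring: 3^2≡9, 3^4≡10, 3^8≡29, 3^16≡60 (mod 71).
3^18 = 3^(16+2) ≡ 43 (mod 71).
Check: 43² = 1849 ≡ 3 (mod 71). The two roots are 28 and 43.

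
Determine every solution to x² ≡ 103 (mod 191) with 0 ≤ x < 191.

Since 191 ≡ 3 (mod 4), a square root of 103 is 103^((191+1)/4) = 103^48 mod 191.
Repeated squaring: 103^2≡104, 103^4≡120, 103^8≡75, 103^16≡86, 103^32≡138 (mod 191).
103^48 = 103^(32+16) ≡ 26 (mod 191).
Check: 26² = 676 ≡ 103 (mod 191). The two roots are 26 and 165.

26, 165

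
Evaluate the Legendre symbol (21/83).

Euler's criterion: (21/83) ≡ 21^41 (mod 83).
21^2 ≡ 26 (mod 83)
21^4 ≡ 12 (mod 83)
21^8 ≡ 61 (mod 83)
21^16 ≡ 69 (mod 83)
21^32 ≡ 30 (mod 83)
21^41 = 21^(32+8+1) ≡ 1 (mod 83).
Result is 1, so (21/83) = 1.

1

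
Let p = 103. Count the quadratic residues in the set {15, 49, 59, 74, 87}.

3

(15/103) = +1 → QR.
(49/103) = +1 → QR.
(59/103) = +1 → QR.
(74/103) = -1 → non-residue.
(87/103) = -1 → non-residue.
Total quadratic residues among the 5: 3.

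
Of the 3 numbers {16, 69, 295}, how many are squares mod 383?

3

(16/383) = +1 → QR.
(69/383) = +1 → QR.
(295/383) = +1 → QR.
Total quadratic residues among the 3: 3.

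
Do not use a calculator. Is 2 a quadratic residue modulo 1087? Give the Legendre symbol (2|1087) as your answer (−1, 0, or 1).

Euler's criterion: (2/1087) ≡ 2^543 (mod 1087).
2^2 ≡ 4 (mod 1087)
2^4 ≡ 16 (mod 1087)
2^8 ≡ 256 (mod 1087)
2^16 ≡ 316 (mod 1087)
2^32 ≡ 939 (mod 1087)
2^64 ≡ 164 (mod 1087)
2^128 ≡ 808 (mod 1087)
2^256 ≡ 664 (mod 1087)
2^512 ≡ 661 (mod 1087)
2^543 = 2^(512+16+8+4+2+1) ≡ 1 (mod 1087).
Result is 1, so (2/1087) = 1.

1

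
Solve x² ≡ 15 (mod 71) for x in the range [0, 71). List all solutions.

21, 50

Since 71 ≡ 3 (mod 4), a square root of 15 is 15^((71+1)/4) = 15^18 mod 71.
Repeated squaring: 15^2≡12, 15^4≡2, 15^8≡4, 15^16≡16 (mod 71).
15^18 = 15^(16+2) ≡ 50 (mod 71).
Check: 50² = 2500 ≡ 15 (mod 71). The two roots are 21 and 50.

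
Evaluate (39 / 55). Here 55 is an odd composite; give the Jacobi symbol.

Reciprocity: 39 ≡ 3 and 55 ≡ 3 (mod 4), so (39/55) = −(55/39).
Reduce top mod 39: now compute (16/39).
Pull out 2^4: since 39 ≡ 7 (mod 8), (2/39) = +1, so (2/39)^4 = +1.
Reached (1/39) = 1. Collecting the sign flips along the way, the symbol is -1.

-1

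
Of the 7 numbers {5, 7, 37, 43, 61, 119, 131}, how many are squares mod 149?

(5/149) = +1 → QR.
(7/149) = +1 → QR.
(37/149) = +1 → QR.
(43/149) = -1 → non-residue.
(61/149) = +1 → QR.
(119/149) = +1 → QR.
(131/149) = -1 → non-residue.
Total quadratic residues among the 7: 5.

5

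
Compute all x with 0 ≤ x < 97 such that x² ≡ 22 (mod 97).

97 ≡ 1 (mod 4), so we find a root by search.
Trying successive values, 33² = 1089 ≡ 22 (mod 97). The other root is 97 − 33 = 64.

33, 64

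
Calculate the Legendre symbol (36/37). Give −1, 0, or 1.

1

Euler's criterion: (36/37) ≡ 36^18 (mod 37).
36^2 ≡ 1 (mod 37)
36^4 ≡ 1 (mod 37)
36^8 ≡ 1 (mod 37)
36^16 ≡ 1 (mod 37)
36^18 = 36^(16+2) ≡ 1 (mod 37).
Result is 1, so (36/37) = 1.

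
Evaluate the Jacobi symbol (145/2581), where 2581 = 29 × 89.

Reciprocity: 145 ≡ 1 and 2581 ≡ 1 (mod 4), so (145/2581) = +(2581/145).
Reduce top mod 145: now compute (116/145).
Pull out 2^2: since 145 ≡ 1 (mod 8), (2/145) = +1, so (2/145)^2 = +1.
Reciprocity: 29 ≡ 1 and 145 ≡ 1 (mod 4), so (29/145) = +(145/29).
Reduce top mod 29: now compute (0/29).
Top reduces to 0: gcd > 1, so the symbol is 0.

0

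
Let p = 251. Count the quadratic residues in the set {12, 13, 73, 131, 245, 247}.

5

(12/251) = +1 → QR.
(13/251) = +1 → QR.
(73/251) = +1 → QR.
(131/251) = +1 → QR.
(245/251) = +1 → QR.
(247/251) = -1 → non-residue.
Total quadratic residues among the 6: 5.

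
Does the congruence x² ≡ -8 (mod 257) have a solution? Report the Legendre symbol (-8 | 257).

First reduce: -8 ≡ 249 (mod 257).
Reciprocity: 249 ≡ 1 and 257 ≡ 1 (mod 4), so (249/257) = +(257/249).
Reduce top mod 249: now compute (8/249).
Pull out 2^3: since 249 ≡ 1 (mod 8), (2/249) = +1, so (2/249)^3 = +1.
Reached (1/249) = 1. Collecting the sign flips along the way, the symbol is +1.

1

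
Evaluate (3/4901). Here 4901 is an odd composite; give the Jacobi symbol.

Reciprocity: 3 ≡ 3 and 4901 ≡ 1 (mod 4), so (3/4901) = +(4901/3).
Reduce top mod 3: now compute (2/3).
Pull out 2: since 3 ≡ 3 (mod 8), (2/3) = -1.
Reached (1/3) = 1. Collecting the sign flips along the way, the symbol is -1.

-1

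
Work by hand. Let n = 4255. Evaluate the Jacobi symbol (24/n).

-1

Pull out 2^3: since 4255 ≡ 7 (mod 8), (2/4255) = +1, so (2/4255)^3 = +1.
Reciprocity: 3 ≡ 3 and 4255 ≡ 3 (mod 4), so (3/4255) = −(4255/3).
Reduce top mod 3: now compute (1/3).
Reached (1/3) = 1. Collecting the sign flips along the way, the symbol is -1.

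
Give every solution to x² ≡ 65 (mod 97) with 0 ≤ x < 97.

29, 68

97 ≡ 1 (mod 4), so we find a root by search.
Trying successive values, 29² = 841 ≡ 65 (mod 97). The other root is 97 − 29 = 68.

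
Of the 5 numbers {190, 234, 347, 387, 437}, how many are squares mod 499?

(190/499) = +1 → QR.
(234/499) = +1 → QR.
(347/499) = -1 → non-residue.
(387/499) = +1 → QR.
(437/499) = +1 → QR.
Total quadratic residues among the 5: 4.

4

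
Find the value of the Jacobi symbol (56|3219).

Pull out 2^3: since 3219 ≡ 3 (mod 8), (2/3219) = -1, so (2/3219)^3 = -1.
Reciprocity: 7 ≡ 3 and 3219 ≡ 3 (mod 4), so (7/3219) = −(3219/7).
Reduce top mod 7: now compute (6/7).
Pull out 2: since 7 ≡ 7 (mod 8), (2/7) = +1.
Reciprocity: 3 ≡ 3 and 7 ≡ 3 (mod 4), so (3/7) = −(7/3).
Reduce top mod 3: now compute (1/3).
Reached (1/3) = 1. Collecting the sign flips along the way, the symbol is -1.

-1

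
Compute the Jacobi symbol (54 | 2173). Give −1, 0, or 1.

Pull out 2: since 2173 ≡ 5 (mod 8), (2/2173) = -1.
Reciprocity: 27 ≡ 3 and 2173 ≡ 1 (mod 4), so (27/2173) = +(2173/27).
Reduce top mod 27: now compute (13/27).
Reciprocity: 13 ≡ 1 and 27 ≡ 3 (mod 4), so (13/27) = +(27/13).
Reduce top mod 13: now compute (1/13).
Reached (1/13) = 1. Collecting the sign flips along the way, the symbol is -1.

-1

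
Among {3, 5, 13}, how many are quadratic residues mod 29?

2

(3/29) = -1 → non-residue.
(5/29) = +1 → QR.
(13/29) = +1 → QR.
Total quadratic residues among the 3: 2.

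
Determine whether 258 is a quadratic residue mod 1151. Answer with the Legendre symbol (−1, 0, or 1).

Pull out 2: since 1151 ≡ 7 (mod 8), (2/1151) = +1.
Reciprocity: 129 ≡ 1 and 1151 ≡ 3 (mod 4), so (129/1151) = +(1151/129).
Reduce top mod 129: now compute (119/129).
Reciprocity: 119 ≡ 3 and 129 ≡ 1 (mod 4), so (119/129) = +(129/119).
Reduce top mod 119: now compute (10/119).
Pull out 2: since 119 ≡ 7 (mod 8), (2/119) = +1.
Reciprocity: 5 ≡ 1 and 119 ≡ 3 (mod 4), so (5/119) = +(119/5).
Reduce top mod 5: now compute (4/5).
Pull out 2^2: since 5 ≡ 5 (mod 8), (2/5) = -1, so (2/5)^2 = +1.
Reached (1/5) = 1. Collecting the sign flips along the way, the symbol is +1.

1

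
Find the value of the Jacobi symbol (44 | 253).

0

Pull out 2^2: since 253 ≡ 5 (mod 8), (2/253) = -1, so (2/253)^2 = +1.
Reciprocity: 11 ≡ 3 and 253 ≡ 1 (mod 4), so (11/253) = +(253/11).
Reduce top mod 11: now compute (0/11).
Top reduces to 0: gcd > 1, so the symbol is 0.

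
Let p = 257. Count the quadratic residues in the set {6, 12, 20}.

(6/257) = -1 → non-residue.
(12/257) = -1 → non-residue.
(20/257) = -1 → non-residue.
Total quadratic residues among the 3: 0.

0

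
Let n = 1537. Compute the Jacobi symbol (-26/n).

First reduce: -26 ≡ 1511 (mod 1537).
Reciprocity: 1511 ≡ 3 and 1537 ≡ 1 (mod 4), so (1511/1537) = +(1537/1511).
Reduce top mod 1511: now compute (26/1511).
Pull out 2: since 1511 ≡ 7 (mod 8), (2/1511) = +1.
Reciprocity: 13 ≡ 1 and 1511 ≡ 3 (mod 4), so (13/1511) = +(1511/13).
Reduce top mod 13: now compute (3/13).
Reciprocity: 3 ≡ 3 and 13 ≡ 1 (mod 4), so (3/13) = +(13/3).
Reduce top mod 3: now compute (1/3).
Reached (1/3) = 1. Collecting the sign flips along the way, the symbol is +1.

1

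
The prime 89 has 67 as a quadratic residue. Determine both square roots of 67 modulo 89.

44, 45

89 ≡ 1 (mod 4), so we find a root by search.
Trying successive values, 44² = 1936 ≡ 67 (mod 89). The other root is 89 − 44 = 45.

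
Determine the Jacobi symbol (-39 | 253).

-1

First reduce: -39 ≡ 214 (mod 253).
Pull out 2: since 253 ≡ 5 (mod 8), (2/253) = -1.
Reciprocity: 107 ≡ 3 and 253 ≡ 1 (mod 4), so (107/253) = +(253/107).
Reduce top mod 107: now compute (39/107).
Reciprocity: 39 ≡ 3 and 107 ≡ 3 (mod 4), so (39/107) = −(107/39).
Reduce top mod 39: now compute (29/39).
Reciprocity: 29 ≡ 1 and 39 ≡ 3 (mod 4), so (29/39) = +(39/29).
Reduce top mod 29: now compute (10/29).
Pull out 2: since 29 ≡ 5 (mod 8), (2/29) = -1.
Reciprocity: 5 ≡ 1 and 29 ≡ 1 (mod 4), so (5/29) = +(29/5).
Reduce top mod 5: now compute (4/5).
Pull out 2^2: since 5 ≡ 5 (mod 8), (2/5) = -1, so (2/5)^2 = +1.
Reached (1/5) = 1. Collecting the sign flips along the way, the symbol is -1.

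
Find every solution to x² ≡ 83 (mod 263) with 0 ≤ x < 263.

95, 168

Since 263 ≡ 3 (mod 4), a square root of 83 is 83^((263+1)/4) = 83^66 mod 263.
Repeated squaring: 83^2≡51, 83^4≡234, 83^8≡52, 83^16≡74, 83^32≡216, 83^64≡105 (mod 263).
83^66 = 83^(64+2) ≡ 95 (mod 263).
Check: 95² = 9025 ≡ 83 (mod 263). The two roots are 95 and 168.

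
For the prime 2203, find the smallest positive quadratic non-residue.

2

(2/2203) = −1, so 2 is the smallest positive non-residue mod 2203.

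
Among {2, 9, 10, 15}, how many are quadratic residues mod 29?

(2/29) = -1 → non-residue.
(9/29) = +1 → QR.
(10/29) = -1 → non-residue.
(15/29) = -1 → non-residue.
Total quadratic residues among the 4: 1.

1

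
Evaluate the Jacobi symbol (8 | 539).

-1

Pull out 2^3: since 539 ≡ 3 (mod 8), (2/539) = -1, so (2/539)^3 = -1.
Reached (1/539) = 1. Collecting the sign flips along the way, the symbol is -1.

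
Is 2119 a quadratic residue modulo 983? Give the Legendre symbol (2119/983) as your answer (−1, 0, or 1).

First reduce: 2119 ≡ 153 (mod 983).
Reciprocity: 153 ≡ 1 and 983 ≡ 3 (mod 4), so (153/983) = +(983/153).
Reduce top mod 153: now compute (65/153).
Reciprocity: 65 ≡ 1 and 153 ≡ 1 (mod 4), so (65/153) = +(153/65).
Reduce top mod 65: now compute (23/65).
Reciprocity: 23 ≡ 3 and 65 ≡ 1 (mod 4), so (23/65) = +(65/23).
Reduce top mod 23: now compute (19/23).
Reciprocity: 19 ≡ 3 and 23 ≡ 3 (mod 4), so (19/23) = −(23/19).
Reduce top mod 19: now compute (4/19).
Pull out 2^2: since 19 ≡ 3 (mod 8), (2/19) = -1, so (2/19)^2 = +1.
Reached (1/19) = 1. Collecting the sign flips along the way, the symbol is -1.

-1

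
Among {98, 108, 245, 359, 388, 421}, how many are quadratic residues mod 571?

3

(98/571) = -1 → non-residue.
(108/571) = -1 → non-residue.
(245/571) = +1 → QR.
(359/571) = +1 → QR.
(388/571) = +1 → QR.
(421/571) = -1 → non-residue.
Total quadratic residues among the 6: 3.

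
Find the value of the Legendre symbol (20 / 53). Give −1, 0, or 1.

-1

Euler's criterion: (20/53) ≡ 20^26 (mod 53).
20^2 ≡ 29 (mod 53)
20^4 ≡ 46 (mod 53)
20^8 ≡ 49 (mod 53)
20^16 ≡ 16 (mod 53)
20^26 = 20^(16+8+2) ≡ 52 (mod 53).
Result is 52 ≡ −1, so (20/53) = −1.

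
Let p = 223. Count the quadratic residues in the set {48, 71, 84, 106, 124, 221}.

2

(48/223) = -1 → non-residue.
(71/223) = -1 → non-residue.
(84/223) = -1 → non-residue.
(106/223) = +1 → QR.
(124/223) = +1 → QR.
(221/223) = -1 → non-residue.
Total quadratic residues among the 6: 2.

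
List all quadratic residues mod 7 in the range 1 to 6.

1 2 4

Square k = 1,…,3 (k and 7−k give the same square):
1²=1, 2²=4, 3²≡2 (mod 7).
So the quadratic residues mod 7 are {1, 2, 4}.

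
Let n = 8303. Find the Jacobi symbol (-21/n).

1

First reduce: -21 ≡ 8282 (mod 8303).
Pull out 2: since 8303 ≡ 7 (mod 8), (2/8303) = +1.
Reciprocity: 4141 ≡ 1 and 8303 ≡ 3 (mod 4), so (4141/8303) = +(8303/4141).
Reduce top mod 4141: now compute (21/4141).
Reciprocity: 21 ≡ 1 and 4141 ≡ 1 (mod 4), so (21/4141) = +(4141/21).
Reduce top mod 21: now compute (4/21).
Pull out 2^2: since 21 ≡ 5 (mod 8), (2/21) = -1, so (2/21)^2 = +1.
Reached (1/21) = 1. Collecting the sign flips along the way, the symbol is +1.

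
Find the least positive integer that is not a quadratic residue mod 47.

5

(2/47) = +1, so 2 is a residue.
(3/47) = +1, so 3 is a residue.
(4/47) = +1, so 4 is a residue.
(5/47) = −1, so 5 is the smallest positive non-residue mod 47.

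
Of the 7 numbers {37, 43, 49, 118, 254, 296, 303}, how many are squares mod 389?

(37/389) = -1 → non-residue.
(43/389) = -1 → non-residue.
(49/389) = +1 → QR.
(118/389) = -1 → non-residue.
(254/389) = -1 → non-residue.
(296/389) = +1 → QR.
(303/389) = +1 → QR.
Total quadratic residues among the 7: 3.

3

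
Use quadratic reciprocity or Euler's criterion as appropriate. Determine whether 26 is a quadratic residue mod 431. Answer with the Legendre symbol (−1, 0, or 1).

Pull out 2: since 431 ≡ 7 (mod 8), (2/431) = +1.
Reciprocity: 13 ≡ 1 and 431 ≡ 3 (mod 4), so (13/431) = +(431/13).
Reduce top mod 13: now compute (2/13).
Pull out 2: since 13 ≡ 5 (mod 8), (2/13) = -1.
Reached (1/13) = 1. Collecting the sign flips along the way, the symbol is -1.

-1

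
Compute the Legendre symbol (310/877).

Euler's criterion: (310/877) ≡ 310^438 (mod 877).
310^2 ≡ 507 (mod 877)
310^4 ≡ 88 (mod 877)
310^8 ≡ 728 (mod 877)
310^16 ≡ 276 (mod 877)
310^32 ≡ 754 (mod 877)
310^64 ≡ 220 (mod 877)
310^128 ≡ 165 (mod 877)
310^256 ≡ 38 (mod 877)
310^438 = 310^(256+128+32+16+4+2) ≡ 1 (mod 877).
Result is 1, so (310/877) = 1.

1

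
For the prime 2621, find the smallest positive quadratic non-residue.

2

(2/2621) = −1, so 2 is the smallest positive non-residue mod 2621.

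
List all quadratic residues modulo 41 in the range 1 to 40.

1 2 4 5 8 9 10 16 18 20 21 23 25 31 32 33 36 37 39 40

Square k = 1,…,20 (k and 41−k give the same square):
1²=1, 2²=4, 3²=9, 4²=16, 5²=25, 6²=36, 7²≡8, 8²≡23, 9²≡40, 10²≡18, 11²≡39, 12²≡21, 13²≡5, 14²≡32, 15²≡20, 16²≡10, 17²≡2, 18²≡37, 19²≡33, 20²≡31 (mod 41).
So the quadratic residues mod 41 are {1, 2, 4, 5, 8, 9, 10, 16, 18, 20, 21, 23, 25, 31, 32, 33, 36, 37, 39, 40}.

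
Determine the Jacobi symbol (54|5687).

Pull out 2: since 5687 ≡ 7 (mod 8), (2/5687) = +1.
Reciprocity: 27 ≡ 3 and 5687 ≡ 3 (mod 4), so (27/5687) = −(5687/27).
Reduce top mod 27: now compute (17/27).
Reciprocity: 17 ≡ 1 and 27 ≡ 3 (mod 4), so (17/27) = +(27/17).
Reduce top mod 17: now compute (10/17).
Pull out 2: since 17 ≡ 1 (mod 8), (2/17) = +1.
Reciprocity: 5 ≡ 1 and 17 ≡ 1 (mod 4), so (5/17) = +(17/5).
Reduce top mod 5: now compute (2/5).
Pull out 2: since 5 ≡ 5 (mod 8), (2/5) = -1.
Reached (1/5) = 1. Collecting the sign flips along the way, the symbol is +1.

1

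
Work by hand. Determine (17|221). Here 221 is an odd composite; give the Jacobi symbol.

0

Reciprocity: 17 ≡ 1 and 221 ≡ 1 (mod 4), so (17/221) = +(221/17).
Reduce top mod 17: now compute (0/17).
Top reduces to 0: gcd > 1, so the symbol is 0.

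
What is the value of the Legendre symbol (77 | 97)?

-1

Euler's criterion: (77/97) ≡ 77^48 (mod 97).
77^2 ≡ 12 (mod 97)
77^4 ≡ 47 (mod 97)
77^8 ≡ 75 (mod 97)
77^16 ≡ 96 (mod 97)
77^32 ≡ 1 (mod 97)
77^48 = 77^(32+16) ≡ 96 (mod 97).
Result is 96 ≡ −1, so (77/97) = −1.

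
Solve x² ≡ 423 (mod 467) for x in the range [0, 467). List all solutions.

Since 467 ≡ 3 (mod 4), a square root of 423 is 423^((467+1)/4) = 423^117 mod 467.
Repeated squaring: 423^2≡68, 423^4≡421, 423^8≡248, 423^16≡327, 423^32≡453, 423^64≡196 (mod 467).
423^117 = 423^(64+32+16+4+1) ≡ 251 (mod 467).
Check: 251² = 63001 ≡ 423 (mod 467). The two roots are 216 and 251.

216, 251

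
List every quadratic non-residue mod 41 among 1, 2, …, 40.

Square k = 1,…,20 (k and 41−k give the same square):
1²=1, 2²=4, 3²=9, 4²=16, 5²=25, 6²=36, 7²≡8, 8²≡23, 9²≡40, 10²≡18, 11²≡39, 12²≡21, 13²≡5, 14²≡32, 15²≡20, 16²≡10, 17²≡2, 18²≡37, 19²≡33, 20²≡31 (mod 41).
The residues are {1, 2, 4, 5, 8, 9, 10, 16, 18, 20, 21, 23, 25, 31, 32, 33, 36, 37, 39, 40}; the non-residues are the remaining 20 nonzero classes.

3 6 7 11 12 13 14 15 17 19 22 24 26 27 28 29 30 34 35 38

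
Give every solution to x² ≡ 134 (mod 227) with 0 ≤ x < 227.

Since 227 ≡ 3 (mod 4), a square root of 134 is 134^((227+1)/4) = 134^57 mod 227.
Repeated squaring: 134^2≡23, 134^4≡75, 134^8≡177, 134^16≡3, 134^32≡9 (mod 227).
134^57 = 134^(32+16+8+1) ≡ 19 (mod 227).
Check: 19² = 361 ≡ 134 (mod 227). The two roots are 19 and 208.

19, 208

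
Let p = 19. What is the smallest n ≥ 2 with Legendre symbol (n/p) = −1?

(2/19) = −1, so 2 is the smallest positive non-residue mod 19.

2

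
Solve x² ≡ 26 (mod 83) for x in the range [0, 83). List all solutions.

Since 83 ≡ 3 (mod 4), a square root of 26 is 26^((83+1)/4) = 26^21 mod 83.
Repeated squaring: 26^2≡12, 26^4≡61, 26^8≡69, 26^16≡30 (mod 83).
26^21 = 26^(16+4+1) ≡ 21 (mod 83).
Check: 21² = 441 ≡ 26 (mod 83). The two roots are 21 and 62.

21, 62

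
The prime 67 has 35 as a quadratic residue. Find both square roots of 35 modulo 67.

13, 54

Since 67 ≡ 3 (mod 4), a square root of 35 is 35^((67+1)/4) = 35^17 mod 67.
Repeated squaring: 35^2≡19, 35^4≡26, 35^8≡6, 35^16≡36 (mod 67).
35^17 = 35^(16+1) ≡ 54 (mod 67).
Check: 54² = 2916 ≡ 35 (mod 67). The two roots are 13 and 54.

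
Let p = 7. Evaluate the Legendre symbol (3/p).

-1

Reciprocity: 3 ≡ 3 and 7 ≡ 3 (mod 4), so (3/7) = −(7/3).
Reduce top mod 3: now compute (1/3).
Reached (1/3) = 1. Collecting the sign flips along the way, the symbol is -1.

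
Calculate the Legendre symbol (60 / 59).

First reduce: 60 ≡ 1 (mod 59).
Reached (1/59) = 1. Collecting the sign flips along the way, the symbol is +1.

1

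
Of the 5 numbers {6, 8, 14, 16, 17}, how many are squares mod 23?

(6/23) = +1 → QR.
(8/23) = +1 → QR.
(14/23) = -1 → non-residue.
(16/23) = +1 → QR.
(17/23) = -1 → non-residue.
Total quadratic residues among the 5: 3.

3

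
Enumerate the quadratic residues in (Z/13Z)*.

Square k = 1,…,6 (k and 13−k give the same square):
1²=1, 2²=4, 3²=9, 4²≡3, 5²≡12, 6²≡10 (mod 13).
So the quadratic residues mod 13 are {1, 3, 4, 9, 10, 12}.

1,3,4,9,10,12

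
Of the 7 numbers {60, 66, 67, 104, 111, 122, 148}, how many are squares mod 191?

(60/191) = +1 → QR.
(66/191) = -1 → non-residue.
(67/191) = +1 → QR.
(104/191) = +1 → QR.
(111/191) = -1 → non-residue.
(122/191) = -1 → non-residue.
(148/191) = -1 → non-residue.
Total quadratic residues among the 7: 3.

3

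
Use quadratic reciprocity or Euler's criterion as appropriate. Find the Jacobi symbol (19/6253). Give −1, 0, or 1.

-1

Reciprocity: 19 ≡ 3 and 6253 ≡ 1 (mod 4), so (19/6253) = +(6253/19).
Reduce top mod 19: now compute (2/19).
Pull out 2: since 19 ≡ 3 (mod 8), (2/19) = -1.
Reached (1/19) = 1. Collecting the sign flips along the way, the symbol is -1.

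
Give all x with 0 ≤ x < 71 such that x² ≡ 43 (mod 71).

16, 55

Since 71 ≡ 3 (mod 4), a square root of 43 is 43^((71+1)/4) = 43^18 mod 71.
Repeated squaring: 43^2≡3, 43^4≡9, 43^8≡10, 43^16≡29 (mod 71).
43^18 = 43^(16+2) ≡ 16 (mod 71).
Check: 16² = 256 ≡ 43 (mod 71). The two roots are 16 and 55.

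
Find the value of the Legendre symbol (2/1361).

Pull out 2: since 1361 ≡ 1 (mod 8), (2/1361) = +1.
Reached (1/1361) = 1. Collecting the sign flips along the way, the symbol is +1.

1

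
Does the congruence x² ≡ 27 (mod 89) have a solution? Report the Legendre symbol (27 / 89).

-1

Reciprocity: 27 ≡ 3 and 89 ≡ 1 (mod 4), so (27/89) = +(89/27).
Reduce top mod 27: now compute (8/27).
Pull out 2^3: since 27 ≡ 3 (mod 8), (2/27) = -1, so (2/27)^3 = -1.
Reached (1/27) = 1. Collecting the sign flips along the way, the symbol is -1.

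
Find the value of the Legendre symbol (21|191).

Euler's criterion: (21/191) ≡ 21^95 (mod 191).
21^2 ≡ 59 (mod 191)
21^4 ≡ 43 (mod 191)
21^8 ≡ 130 (mod 191)
21^16 ≡ 92 (mod 191)
21^32 ≡ 60 (mod 191)
21^64 ≡ 162 (mod 191)
21^95 = 21^(64+16+8+4+2+1) ≡ 190 (mod 191).
Result is 190 ≡ −1, so (21/191) = −1.

-1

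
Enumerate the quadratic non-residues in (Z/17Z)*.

Square k = 1,…,8 (k and 17−k give the same square):
1²=1, 2²=4, 3²=9, 4²=16, 5²≡8, 6²≡2, 7²≡15, 8²≡13 (mod 17).
The residues are {1, 2, 4, 8, 9, 13, 15, 16}; the non-residues are the remaining 8 nonzero classes.

3 5 6 7 10 11 12 14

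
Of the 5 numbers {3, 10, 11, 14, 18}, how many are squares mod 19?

(3/19) = -1 → non-residue.
(10/19) = -1 → non-residue.
(11/19) = +1 → QR.
(14/19) = -1 → non-residue.
(18/19) = -1 → non-residue.
Total quadratic residues among the 5: 1.

1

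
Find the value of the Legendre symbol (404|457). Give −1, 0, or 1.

Euler's criterion: (404/457) ≡ 404^228 (mod 457).
404^2 ≡ 67 (mod 457)
404^4 ≡ 376 (mod 457)
404^8 ≡ 163 (mod 457)
404^16 ≡ 63 (mod 457)
404^32 ≡ 313 (mod 457)
404^64 ≡ 171 (mod 457)
404^128 ≡ 450 (mod 457)
404^228 = 404^(128+64+32+4) ≡ 456 (mod 457).
Result is 456 ≡ −1, so (404/457) = −1.

-1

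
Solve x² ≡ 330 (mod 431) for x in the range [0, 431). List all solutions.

54, 377

Since 431 ≡ 3 (mod 4), a square root of 330 is 330^((431+1)/4) = 330^108 mod 431.
Repeated squaring: 330^2≡288, 330^4≡192, 330^8≡229, 330^16≡290, 330^32≡55, 330^64≡8 (mod 431).
330^108 = 330^(64+32+8+4) ≡ 54 (mod 431).
Check: 54² = 2916 ≡ 330 (mod 431). The two roots are 54 and 377.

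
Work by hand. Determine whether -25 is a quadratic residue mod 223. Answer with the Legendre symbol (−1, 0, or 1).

First reduce: -25 ≡ 198 (mod 223).
Pull out 2: since 223 ≡ 7 (mod 8), (2/223) = +1.
Reciprocity: 99 ≡ 3 and 223 ≡ 3 (mod 4), so (99/223) = −(223/99).
Reduce top mod 99: now compute (25/99).
Reciprocity: 25 ≡ 1 and 99 ≡ 3 (mod 4), so (25/99) = +(99/25).
Reduce top mod 25: now compute (24/25).
Pull out 2^3: since 25 ≡ 1 (mod 8), (2/25) = +1, so (2/25)^3 = +1.
Reciprocity: 3 ≡ 3 and 25 ≡ 1 (mod 4), so (3/25) = +(25/3).
Reduce top mod 3: now compute (1/3).
Reached (1/3) = 1. Collecting the sign flips along the way, the symbol is -1.

-1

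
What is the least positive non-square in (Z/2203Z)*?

2

(2/2203) = −1, so 2 is the smallest positive non-residue mod 2203.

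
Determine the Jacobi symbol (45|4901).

1

Reciprocity: 45 ≡ 1 and 4901 ≡ 1 (mod 4), so (45/4901) = +(4901/45).
Reduce top mod 45: now compute (41/45).
Reciprocity: 41 ≡ 1 and 45 ≡ 1 (mod 4), so (41/45) = +(45/41).
Reduce top mod 41: now compute (4/41).
Pull out 2^2: since 41 ≡ 1 (mod 8), (2/41) = +1, so (2/41)^2 = +1.
Reached (1/41) = 1. Collecting the sign flips along the way, the symbol is +1.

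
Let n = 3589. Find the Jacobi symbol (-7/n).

-1

First reduce: -7 ≡ 3582 (mod 3589).
Pull out 2: since 3589 ≡ 5 (mod 8), (2/3589) = -1.
Reciprocity: 1791 ≡ 3 and 3589 ≡ 1 (mod 4), so (1791/3589) = +(3589/1791).
Reduce top mod 1791: now compute (7/1791).
Reciprocity: 7 ≡ 3 and 1791 ≡ 3 (mod 4), so (7/1791) = −(1791/7).
Reduce top mod 7: now compute (6/7).
Pull out 2: since 7 ≡ 7 (mod 8), (2/7) = +1.
Reciprocity: 3 ≡ 3 and 7 ≡ 3 (mod 4), so (3/7) = −(7/3).
Reduce top mod 3: now compute (1/3).
Reached (1/3) = 1. Collecting the sign flips along the way, the symbol is -1.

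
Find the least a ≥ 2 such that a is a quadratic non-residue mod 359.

(2/359) = +1, so 2 is a residue.
(3/359) = +1, so 3 is a residue.
(4/359) = +1, so 4 is a residue.
(5/359) = +1, so 5 is a residue.
(6/359) = +1, so 6 is a residue.
(7/359) = −1, so 7 is the smallest positive non-residue mod 359.

7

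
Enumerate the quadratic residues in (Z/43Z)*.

Square k = 1,…,21 (k and 43−k give the same square):
1²=1, 2²=4, 3²=9, 4²=16, 5²=25, 6²=36, 7²≡6, 8²≡21, 9²≡38, 10²≡14, 11²≡35, 12²≡15, 13²≡40, 14²≡24, 15²≡10, 16²≡41, 17²≡31, 18²≡23, 19²≡17, 20²≡13, 21²≡11 (mod 43).
So the quadratic residues mod 43 are {1, 4, 6, 9, 10, 11, 13, 14, 15, 16, 17, 21, 23, 24, 25, 31, 35, 36, 38, 40, 41}.

1,4,6,9,10,11,13,14,15,16,17,21,23,24,25,31,35,36,38,40,41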